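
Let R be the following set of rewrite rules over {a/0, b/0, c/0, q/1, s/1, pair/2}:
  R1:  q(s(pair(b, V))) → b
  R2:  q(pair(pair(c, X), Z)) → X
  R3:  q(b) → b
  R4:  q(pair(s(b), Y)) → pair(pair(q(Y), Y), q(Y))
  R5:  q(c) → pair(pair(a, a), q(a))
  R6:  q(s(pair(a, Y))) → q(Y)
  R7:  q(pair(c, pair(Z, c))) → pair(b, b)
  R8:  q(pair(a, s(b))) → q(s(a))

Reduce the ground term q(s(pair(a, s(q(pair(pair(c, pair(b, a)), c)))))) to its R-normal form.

b

1. q(s(pair(a, s(q(pair(pair(c, pair(b, a)), c))))))  →  q(s(q(pair(pair(c, pair(b, a)), c))))   [R6 at ε]
2. q(s(q(pair(pair(c, pair(b, a)), c))))  →  q(s(pair(b, a)))   [R2 at 1.1]
3. q(s(pair(b, a)))  →  b   [R1 at ε]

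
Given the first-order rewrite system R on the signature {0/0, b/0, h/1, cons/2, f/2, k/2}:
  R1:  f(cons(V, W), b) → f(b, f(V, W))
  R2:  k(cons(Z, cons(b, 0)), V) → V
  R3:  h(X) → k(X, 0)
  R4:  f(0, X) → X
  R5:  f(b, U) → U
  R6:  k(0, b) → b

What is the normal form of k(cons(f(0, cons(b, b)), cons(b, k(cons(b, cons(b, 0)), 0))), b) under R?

1. k(cons(f(0, cons(b, b)), cons(b, k(cons(b, cons(b, 0)), 0))), b)  →  k(cons(cons(b, b), cons(b, k(cons(b, cons(b, 0)), 0))), b)   [R4 at 1.1]
2. k(cons(cons(b, b), cons(b, k(cons(b, cons(b, 0)), 0))), b)  →  k(cons(cons(b, b), cons(b, 0)), b)   [R2 at 1.2.2]
3. k(cons(cons(b, b), cons(b, 0)), b)  →  b   [R2 at ε]

b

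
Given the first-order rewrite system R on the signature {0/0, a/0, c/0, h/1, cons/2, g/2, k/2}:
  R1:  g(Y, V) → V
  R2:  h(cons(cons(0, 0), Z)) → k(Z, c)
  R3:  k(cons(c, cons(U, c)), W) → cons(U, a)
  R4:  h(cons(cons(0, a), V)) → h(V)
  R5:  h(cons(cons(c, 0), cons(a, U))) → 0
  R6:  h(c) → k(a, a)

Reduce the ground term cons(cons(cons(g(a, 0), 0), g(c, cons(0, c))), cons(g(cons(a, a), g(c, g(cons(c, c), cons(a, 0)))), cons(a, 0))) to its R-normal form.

1. cons(cons(cons(g(a, 0), 0), g(c, cons(0, c))), cons(g(cons(a, a), g(c, g(cons(c, c), cons(a, 0)))), cons(a, 0)))  →  cons(cons(cons(0, 0), g(c, cons(0, c))), cons(g(cons(a, a), g(c, g(cons(c, c), cons(a, 0)))), cons(a, 0)))   [R1 at 1.1.1]
2. cons(cons(cons(0, 0), g(c, cons(0, c))), cons(g(cons(a, a), g(c, g(cons(c, c), cons(a, 0)))), cons(a, 0)))  →  cons(cons(cons(0, 0), cons(0, c)), cons(g(cons(a, a), g(c, g(cons(c, c), cons(a, 0)))), cons(a, 0)))   [R1 at 1.2]
3. cons(cons(cons(0, 0), cons(0, c)), cons(g(cons(a, a), g(c, g(cons(c, c), cons(a, 0)))), cons(a, 0)))  →  cons(cons(cons(0, 0), cons(0, c)), cons(g(c, g(cons(c, c), cons(a, 0))), cons(a, 0)))   [R1 at 2.1]
4. cons(cons(cons(0, 0), cons(0, c)), cons(g(c, g(cons(c, c), cons(a, 0))), cons(a, 0)))  →  cons(cons(cons(0, 0), cons(0, c)), cons(g(cons(c, c), cons(a, 0)), cons(a, 0)))   [R1 at 2.1]
5. cons(cons(cons(0, 0), cons(0, c)), cons(g(cons(c, c), cons(a, 0)), cons(a, 0)))  →  cons(cons(cons(0, 0), cons(0, c)), cons(cons(a, 0), cons(a, 0)))   [R1 at 2.1]

cons(cons(cons(0, 0), cons(0, c)), cons(cons(a, 0), cons(a, 0)))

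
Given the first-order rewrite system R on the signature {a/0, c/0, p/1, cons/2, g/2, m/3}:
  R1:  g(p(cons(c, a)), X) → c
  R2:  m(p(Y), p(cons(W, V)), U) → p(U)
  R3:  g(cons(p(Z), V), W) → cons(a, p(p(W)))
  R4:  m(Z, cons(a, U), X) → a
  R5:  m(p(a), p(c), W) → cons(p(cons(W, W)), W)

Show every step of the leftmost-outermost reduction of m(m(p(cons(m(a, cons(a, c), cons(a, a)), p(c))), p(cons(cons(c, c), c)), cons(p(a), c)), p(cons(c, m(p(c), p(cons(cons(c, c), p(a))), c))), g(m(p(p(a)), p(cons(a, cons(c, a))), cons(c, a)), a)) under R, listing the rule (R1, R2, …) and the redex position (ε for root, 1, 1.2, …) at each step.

p(c)

1. m(m(p(cons(m(a, cons(a, c), cons(a, a)), p(c))), p(cons(cons(c, c), c)), cons(p(a), c)), p(cons(c, m(p(c), p(cons(cons(c, c), p(a))), c))), g(m(p(p(a)), p(cons(a, cons(c, a))), cons(c, a)), a))  →  m(p(cons(p(a), c)), p(cons(c, m(p(c), p(cons(cons(c, c), p(a))), c))), g(m(p(p(a)), p(cons(a, cons(c, a))), cons(c, a)), a))   [R2 at 1]
2. m(p(cons(p(a), c)), p(cons(c, m(p(c), p(cons(cons(c, c), p(a))), c))), g(m(p(p(a)), p(cons(a, cons(c, a))), cons(c, a)), a))  →  p(g(m(p(p(a)), p(cons(a, cons(c, a))), cons(c, a)), a))   [R2 at ε]
3. p(g(m(p(p(a)), p(cons(a, cons(c, a))), cons(c, a)), a))  →  p(g(p(cons(c, a)), a))   [R2 at 1.1]
4. p(g(p(cons(c, a)), a))  →  p(c)   [R1 at 1]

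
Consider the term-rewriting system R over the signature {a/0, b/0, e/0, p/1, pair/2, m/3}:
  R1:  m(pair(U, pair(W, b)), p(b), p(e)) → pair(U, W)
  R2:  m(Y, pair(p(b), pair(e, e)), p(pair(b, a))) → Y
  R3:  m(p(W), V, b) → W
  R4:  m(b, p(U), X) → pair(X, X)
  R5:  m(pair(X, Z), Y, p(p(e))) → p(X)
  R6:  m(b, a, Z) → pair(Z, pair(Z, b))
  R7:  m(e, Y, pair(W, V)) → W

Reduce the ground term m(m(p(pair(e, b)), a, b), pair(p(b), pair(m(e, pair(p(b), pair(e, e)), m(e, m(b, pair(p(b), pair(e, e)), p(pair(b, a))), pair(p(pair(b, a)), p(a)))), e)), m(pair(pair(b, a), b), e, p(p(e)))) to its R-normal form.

pair(e, b)

1. m(m(p(pair(e, b)), a, b), pair(p(b), pair(m(e, pair(p(b), pair(e, e)), m(e, m(b, pair(p(b), pair(e, e)), p(pair(b, a))), pair(p(pair(b, a)), p(a)))), e)), m(pair(pair(b, a), b), e, p(p(e))))  →  m(pair(e, b), pair(p(b), pair(m(e, pair(p(b), pair(e, e)), m(e, m(b, pair(p(b), pair(e, e)), p(pair(b, a))), pair(p(pair(b, a)), p(a)))), e)), m(pair(pair(b, a), b), e, p(p(e))))   [R3 at 1]
2. m(pair(e, b), pair(p(b), pair(m(e, pair(p(b), pair(e, e)), m(e, m(b, pair(p(b), pair(e, e)), p(pair(b, a))), pair(p(pair(b, a)), p(a)))), e)), m(pair(pair(b, a), b), e, p(p(e))))  →  m(pair(e, b), pair(p(b), pair(m(e, pair(p(b), pair(e, e)), p(pair(b, a))), e)), m(pair(pair(b, a), b), e, p(p(e))))   [R7 at 2.2.1.3]
3. m(pair(e, b), pair(p(b), pair(m(e, pair(p(b), pair(e, e)), p(pair(b, a))), e)), m(pair(pair(b, a), b), e, p(p(e))))  →  m(pair(e, b), pair(p(b), pair(e, e)), m(pair(pair(b, a), b), e, p(p(e))))   [R2 at 2.2.1]
4. m(pair(e, b), pair(p(b), pair(e, e)), m(pair(pair(b, a), b), e, p(p(e))))  →  m(pair(e, b), pair(p(b), pair(e, e)), p(pair(b, a)))   [R5 at 3]
5. m(pair(e, b), pair(p(b), pair(e, e)), p(pair(b, a)))  →  pair(e, b)   [R2 at ε]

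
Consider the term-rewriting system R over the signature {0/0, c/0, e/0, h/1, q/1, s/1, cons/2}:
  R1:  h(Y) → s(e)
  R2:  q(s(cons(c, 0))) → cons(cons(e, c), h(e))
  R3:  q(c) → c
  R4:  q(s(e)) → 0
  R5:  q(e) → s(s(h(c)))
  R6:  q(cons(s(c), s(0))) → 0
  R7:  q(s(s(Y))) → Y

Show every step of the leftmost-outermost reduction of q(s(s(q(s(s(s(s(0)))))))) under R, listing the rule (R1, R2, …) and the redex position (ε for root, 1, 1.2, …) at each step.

s(s(0))

1. q(s(s(q(s(s(s(s(0))))))))  →  q(s(s(s(s(0)))))   [R7 at ε]
2. q(s(s(s(s(0)))))  →  s(s(0))   [R7 at ε]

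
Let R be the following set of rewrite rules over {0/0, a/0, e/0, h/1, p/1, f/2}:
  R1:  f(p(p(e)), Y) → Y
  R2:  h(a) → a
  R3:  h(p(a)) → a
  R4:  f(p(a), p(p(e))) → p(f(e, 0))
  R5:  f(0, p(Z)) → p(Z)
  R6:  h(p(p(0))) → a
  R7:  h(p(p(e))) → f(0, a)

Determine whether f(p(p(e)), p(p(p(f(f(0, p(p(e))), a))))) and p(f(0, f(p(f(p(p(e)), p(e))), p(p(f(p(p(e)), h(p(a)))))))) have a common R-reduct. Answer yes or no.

yes — NF(t₁) = p(p(p(a))), NF(t₂) = p(p(p(a)))

Reduce t₁ = f(p(p(e)), p(p(p(f(f(0, p(p(e))), a))))):
1. f(p(p(e)), p(p(p(f(f(0, p(p(e))), a)))))  →  p(p(p(f(f(0, p(p(e))), a))))   [R1 at ε]
2. p(p(p(f(f(0, p(p(e))), a))))  →  p(p(p(f(p(p(e)), a))))   [R5 at 1.1.1.1]
3. p(p(p(f(p(p(e)), a))))  →  p(p(p(a)))   [R1 at 1.1.1]

Reduce t₂ = p(f(0, f(p(f(p(p(e)), p(e))), p(p(f(p(p(e)), h(p(a)))))))):
1. p(f(0, f(p(f(p(p(e)), p(e))), p(p(f(p(p(e)), h(p(a))))))))  →  p(f(0, f(p(p(e)), p(p(f(p(p(e)), h(p(a))))))))   [R1 at 1.2.1.1]
2. p(f(0, f(p(p(e)), p(p(f(p(p(e)), h(p(a))))))))  →  p(f(0, p(p(f(p(p(e)), h(p(a)))))))   [R1 at 1.2]
3. p(f(0, p(p(f(p(p(e)), h(p(a)))))))  →  p(p(p(f(p(p(e)), h(p(a))))))   [R5 at 1]
4. p(p(p(f(p(p(e)), h(p(a))))))  →  p(p(p(h(p(a)))))   [R1 at 1.1.1]
5. p(p(p(h(p(a)))))  →  p(p(p(a)))   [R3 at 1.1.1]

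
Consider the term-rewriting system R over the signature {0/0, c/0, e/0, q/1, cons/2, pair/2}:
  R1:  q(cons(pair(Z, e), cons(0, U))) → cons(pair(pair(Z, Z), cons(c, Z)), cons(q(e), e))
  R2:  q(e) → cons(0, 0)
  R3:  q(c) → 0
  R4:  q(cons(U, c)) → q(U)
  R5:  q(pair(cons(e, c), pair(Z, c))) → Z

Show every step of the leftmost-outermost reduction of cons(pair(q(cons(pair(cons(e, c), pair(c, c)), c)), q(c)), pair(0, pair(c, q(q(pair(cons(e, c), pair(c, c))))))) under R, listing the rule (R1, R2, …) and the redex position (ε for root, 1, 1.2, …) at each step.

1. cons(pair(q(cons(pair(cons(e, c), pair(c, c)), c)), q(c)), pair(0, pair(c, q(q(pair(cons(e, c), pair(c, c)))))))  →  cons(pair(q(pair(cons(e, c), pair(c, c))), q(c)), pair(0, pair(c, q(q(pair(cons(e, c), pair(c, c)))))))   [R4 at 1.1]
2. cons(pair(q(pair(cons(e, c), pair(c, c))), q(c)), pair(0, pair(c, q(q(pair(cons(e, c), pair(c, c)))))))  →  cons(pair(c, q(c)), pair(0, pair(c, q(q(pair(cons(e, c), pair(c, c)))))))   [R5 at 1.1]
3. cons(pair(c, q(c)), pair(0, pair(c, q(q(pair(cons(e, c), pair(c, c)))))))  →  cons(pair(c, 0), pair(0, pair(c, q(q(pair(cons(e, c), pair(c, c)))))))   [R3 at 1.2]
4. cons(pair(c, 0), pair(0, pair(c, q(q(pair(cons(e, c), pair(c, c)))))))  →  cons(pair(c, 0), pair(0, pair(c, q(c))))   [R5 at 2.2.2.1]
5. cons(pair(c, 0), pair(0, pair(c, q(c))))  →  cons(pair(c, 0), pair(0, pair(c, 0)))   [R3 at 2.2.2]

cons(pair(c, 0), pair(0, pair(c, 0)))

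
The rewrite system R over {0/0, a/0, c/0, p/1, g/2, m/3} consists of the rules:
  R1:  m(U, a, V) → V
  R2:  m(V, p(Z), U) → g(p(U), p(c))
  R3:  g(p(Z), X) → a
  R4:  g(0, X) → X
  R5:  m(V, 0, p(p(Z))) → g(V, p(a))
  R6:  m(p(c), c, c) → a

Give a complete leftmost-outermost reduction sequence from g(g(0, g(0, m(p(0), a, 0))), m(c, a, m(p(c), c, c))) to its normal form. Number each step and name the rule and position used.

1. g(g(0, g(0, m(p(0), a, 0))), m(c, a, m(p(c), c, c)))  →  g(g(0, m(p(0), a, 0)), m(c, a, m(p(c), c, c)))   [R4 at 1]
2. g(g(0, m(p(0), a, 0)), m(c, a, m(p(c), c, c)))  →  g(m(p(0), a, 0), m(c, a, m(p(c), c, c)))   [R4 at 1]
3. g(m(p(0), a, 0), m(c, a, m(p(c), c, c)))  →  g(0, m(c, a, m(p(c), c, c)))   [R1 at 1]
4. g(0, m(c, a, m(p(c), c, c)))  →  m(c, a, m(p(c), c, c))   [R4 at ε]
5. m(c, a, m(p(c), c, c))  →  m(p(c), c, c)   [R1 at ε]
6. m(p(c), c, c)  →  a   [R6 at ε]

a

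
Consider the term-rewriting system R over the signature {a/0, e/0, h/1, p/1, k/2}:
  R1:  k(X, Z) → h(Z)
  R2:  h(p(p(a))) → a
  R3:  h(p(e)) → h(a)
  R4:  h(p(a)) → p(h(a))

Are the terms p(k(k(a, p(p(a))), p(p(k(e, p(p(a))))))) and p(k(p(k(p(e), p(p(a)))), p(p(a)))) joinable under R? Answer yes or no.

Reduce t₁ = p(k(k(a, p(p(a))), p(p(k(e, p(p(a))))))):
1. p(k(k(a, p(p(a))), p(p(k(e, p(p(a)))))))  →  p(h(p(p(k(e, p(p(a)))))))   [R1 at 1]
2. p(h(p(p(k(e, p(p(a)))))))  →  p(h(p(p(h(p(p(a)))))))   [R1 at 1.1.1.1]
3. p(h(p(p(h(p(p(a)))))))  →  p(h(p(p(a))))   [R2 at 1.1.1.1]
4. p(h(p(p(a))))  →  p(a)   [R2 at 1]

Reduce t₂ = p(k(p(k(p(e), p(p(a)))), p(p(a)))):
1. p(k(p(k(p(e), p(p(a)))), p(p(a))))  →  p(h(p(p(a))))   [R1 at 1]
2. p(h(p(p(a))))  →  p(a)   [R2 at 1]

yes — NF(t₁) = p(a), NF(t₂) = p(a)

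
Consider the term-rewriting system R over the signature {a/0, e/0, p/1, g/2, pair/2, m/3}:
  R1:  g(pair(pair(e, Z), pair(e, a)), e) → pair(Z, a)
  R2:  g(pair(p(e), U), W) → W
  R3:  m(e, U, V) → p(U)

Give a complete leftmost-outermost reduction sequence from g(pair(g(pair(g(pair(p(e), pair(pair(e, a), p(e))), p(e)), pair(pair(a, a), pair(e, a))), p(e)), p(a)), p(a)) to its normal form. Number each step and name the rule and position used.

p(a)

1. g(pair(g(pair(g(pair(p(e), pair(pair(e, a), p(e))), p(e)), pair(pair(a, a), pair(e, a))), p(e)), p(a)), p(a))  →  g(pair(g(pair(p(e), pair(pair(a, a), pair(e, a))), p(e)), p(a)), p(a))   [R2 at 1.1.1.1]
2. g(pair(g(pair(p(e), pair(pair(a, a), pair(e, a))), p(e)), p(a)), p(a))  →  g(pair(p(e), p(a)), p(a))   [R2 at 1.1]
3. g(pair(p(e), p(a)), p(a))  →  p(a)   [R2 at ε]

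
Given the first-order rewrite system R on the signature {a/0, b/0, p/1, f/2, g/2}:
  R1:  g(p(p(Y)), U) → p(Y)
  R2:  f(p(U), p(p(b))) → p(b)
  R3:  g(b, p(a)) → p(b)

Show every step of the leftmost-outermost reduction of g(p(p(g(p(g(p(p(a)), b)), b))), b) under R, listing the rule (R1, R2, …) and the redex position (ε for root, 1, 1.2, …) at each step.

p(p(a))

1. g(p(p(g(p(g(p(p(a)), b)), b))), b)  →  p(g(p(g(p(p(a)), b)), b))   [R1 at ε]
2. p(g(p(g(p(p(a)), b)), b))  →  p(g(p(p(a)), b))   [R1 at 1.1.1]
3. p(g(p(p(a)), b))  →  p(p(a))   [R1 at 1]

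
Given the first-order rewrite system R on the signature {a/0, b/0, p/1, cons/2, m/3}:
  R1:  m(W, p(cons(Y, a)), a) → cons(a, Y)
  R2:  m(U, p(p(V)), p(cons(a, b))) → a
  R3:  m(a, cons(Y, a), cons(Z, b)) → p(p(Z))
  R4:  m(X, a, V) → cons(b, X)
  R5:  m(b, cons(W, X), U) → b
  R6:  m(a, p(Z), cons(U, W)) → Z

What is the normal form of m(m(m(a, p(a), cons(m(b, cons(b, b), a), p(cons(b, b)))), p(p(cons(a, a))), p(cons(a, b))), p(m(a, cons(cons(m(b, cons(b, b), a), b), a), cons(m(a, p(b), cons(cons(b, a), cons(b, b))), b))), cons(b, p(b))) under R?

p(p(b))

1. m(m(m(a, p(a), cons(m(b, cons(b, b), a), p(cons(b, b)))), p(p(cons(a, a))), p(cons(a, b))), p(m(a, cons(cons(m(b, cons(b, b), a), b), a), cons(m(a, p(b), cons(cons(b, a), cons(b, b))), b))), cons(b, p(b)))  →  m(a, p(m(a, cons(cons(m(b, cons(b, b), a), b), a), cons(m(a, p(b), cons(cons(b, a), cons(b, b))), b))), cons(b, p(b)))   [R2 at 1]
2. m(a, p(m(a, cons(cons(m(b, cons(b, b), a), b), a), cons(m(a, p(b), cons(cons(b, a), cons(b, b))), b))), cons(b, p(b)))  →  m(a, cons(cons(m(b, cons(b, b), a), b), a), cons(m(a, p(b), cons(cons(b, a), cons(b, b))), b))   [R6 at ε]
3. m(a, cons(cons(m(b, cons(b, b), a), b), a), cons(m(a, p(b), cons(cons(b, a), cons(b, b))), b))  →  p(p(m(a, p(b), cons(cons(b, a), cons(b, b)))))   [R3 at ε]
4. p(p(m(a, p(b), cons(cons(b, a), cons(b, b)))))  →  p(p(b))   [R6 at 1.1]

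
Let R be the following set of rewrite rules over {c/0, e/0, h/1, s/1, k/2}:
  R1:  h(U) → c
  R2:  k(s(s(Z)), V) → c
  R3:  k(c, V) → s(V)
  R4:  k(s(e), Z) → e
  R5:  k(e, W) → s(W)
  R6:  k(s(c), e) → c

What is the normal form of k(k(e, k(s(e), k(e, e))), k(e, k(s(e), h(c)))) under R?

1. k(k(e, k(s(e), k(e, e))), k(e, k(s(e), h(c))))  →  k(s(k(s(e), k(e, e))), k(e, k(s(e), h(c))))   [R5 at 1]
2. k(s(k(s(e), k(e, e))), k(e, k(s(e), h(c))))  →  k(s(e), k(e, k(s(e), h(c))))   [R4 at 1.1]
3. k(s(e), k(e, k(s(e), h(c))))  →  e   [R4 at ε]

e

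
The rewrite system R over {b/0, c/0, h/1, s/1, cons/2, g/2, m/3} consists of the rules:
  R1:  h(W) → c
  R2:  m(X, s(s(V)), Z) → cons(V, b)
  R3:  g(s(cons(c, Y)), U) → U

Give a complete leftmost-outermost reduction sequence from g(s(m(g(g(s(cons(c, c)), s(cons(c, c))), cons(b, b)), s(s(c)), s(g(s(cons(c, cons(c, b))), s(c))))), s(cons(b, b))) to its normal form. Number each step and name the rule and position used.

s(cons(b, b))

1. g(s(m(g(g(s(cons(c, c)), s(cons(c, c))), cons(b, b)), s(s(c)), s(g(s(cons(c, cons(c, b))), s(c))))), s(cons(b, b)))  →  g(s(cons(c, b)), s(cons(b, b)))   [R2 at 1.1]
2. g(s(cons(c, b)), s(cons(b, b)))  →  s(cons(b, b))   [R3 at ε]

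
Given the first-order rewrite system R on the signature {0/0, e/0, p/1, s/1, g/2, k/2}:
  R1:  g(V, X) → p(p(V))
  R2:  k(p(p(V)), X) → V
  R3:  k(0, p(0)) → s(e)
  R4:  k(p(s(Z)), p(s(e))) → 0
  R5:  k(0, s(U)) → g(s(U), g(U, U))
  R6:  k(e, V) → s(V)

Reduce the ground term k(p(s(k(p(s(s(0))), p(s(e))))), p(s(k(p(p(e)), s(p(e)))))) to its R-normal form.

0

1. k(p(s(k(p(s(s(0))), p(s(e))))), p(s(k(p(p(e)), s(p(e))))))  →  k(p(s(0)), p(s(k(p(p(e)), s(p(e))))))   [R4 at 1.1.1]
2. k(p(s(0)), p(s(k(p(p(e)), s(p(e))))))  →  k(p(s(0)), p(s(e)))   [R2 at 2.1.1]
3. k(p(s(0)), p(s(e)))  →  0   [R4 at ε]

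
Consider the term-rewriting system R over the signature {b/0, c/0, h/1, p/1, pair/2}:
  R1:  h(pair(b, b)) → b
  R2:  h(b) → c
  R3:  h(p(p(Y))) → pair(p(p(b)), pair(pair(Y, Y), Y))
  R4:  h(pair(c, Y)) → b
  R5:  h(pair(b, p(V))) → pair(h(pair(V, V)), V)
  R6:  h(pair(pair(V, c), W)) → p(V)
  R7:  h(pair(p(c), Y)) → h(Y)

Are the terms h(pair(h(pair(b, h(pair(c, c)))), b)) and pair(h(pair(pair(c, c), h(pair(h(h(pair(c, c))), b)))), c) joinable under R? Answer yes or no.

Reduce t₁ = h(pair(h(pair(b, h(pair(c, c)))), b)):
1. h(pair(h(pair(b, h(pair(c, c)))), b))  →  h(pair(h(pair(b, b)), b))   [R4 at 1.1.1.2]
2. h(pair(h(pair(b, b)), b))  →  h(pair(b, b))   [R1 at 1.1]
3. h(pair(b, b))  →  b   [R1 at ε]

Reduce t₂ = pair(h(pair(pair(c, c), h(pair(h(h(pair(c, c))), b)))), c):
1. pair(h(pair(pair(c, c), h(pair(h(h(pair(c, c))), b)))), c)  →  pair(p(c), c)   [R6 at 1]

no — NF(t₁) = b, NF(t₂) = pair(p(c), c)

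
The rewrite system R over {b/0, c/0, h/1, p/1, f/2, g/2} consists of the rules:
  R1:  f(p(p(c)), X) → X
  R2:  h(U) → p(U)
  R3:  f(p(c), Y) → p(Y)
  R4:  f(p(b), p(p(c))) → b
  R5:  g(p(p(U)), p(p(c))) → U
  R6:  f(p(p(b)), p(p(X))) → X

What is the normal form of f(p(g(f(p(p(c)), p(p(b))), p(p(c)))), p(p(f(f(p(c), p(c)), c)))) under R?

1. f(p(g(f(p(p(c)), p(p(b))), p(p(c)))), p(p(f(f(p(c), p(c)), c))))  →  f(p(g(p(p(b)), p(p(c)))), p(p(f(f(p(c), p(c)), c))))   [R1 at 1.1.1]
2. f(p(g(p(p(b)), p(p(c)))), p(p(f(f(p(c), p(c)), c))))  →  f(p(b), p(p(f(f(p(c), p(c)), c))))   [R5 at 1.1]
3. f(p(b), p(p(f(f(p(c), p(c)), c))))  →  f(p(b), p(p(f(p(p(c)), c))))   [R3 at 2.1.1.1]
4. f(p(b), p(p(f(p(p(c)), c))))  →  f(p(b), p(p(c)))   [R1 at 2.1.1]
5. f(p(b), p(p(c)))  →  b   [R4 at ε]

b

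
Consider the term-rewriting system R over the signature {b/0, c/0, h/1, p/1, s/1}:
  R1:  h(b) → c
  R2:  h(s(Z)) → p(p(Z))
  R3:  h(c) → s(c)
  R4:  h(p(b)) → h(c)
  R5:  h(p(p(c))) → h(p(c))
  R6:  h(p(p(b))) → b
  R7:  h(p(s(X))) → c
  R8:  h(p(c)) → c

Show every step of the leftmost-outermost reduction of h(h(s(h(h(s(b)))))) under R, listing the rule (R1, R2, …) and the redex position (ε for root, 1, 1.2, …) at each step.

b

1. h(h(s(h(h(s(b))))))  →  h(p(p(h(h(s(b))))))   [R2 at 1]
2. h(p(p(h(h(s(b))))))  →  h(p(p(h(p(p(b))))))   [R2 at 1.1.1.1]
3. h(p(p(h(p(p(b))))))  →  h(p(p(b)))   [R6 at 1.1.1]
4. h(p(p(b)))  →  b   [R6 at ε]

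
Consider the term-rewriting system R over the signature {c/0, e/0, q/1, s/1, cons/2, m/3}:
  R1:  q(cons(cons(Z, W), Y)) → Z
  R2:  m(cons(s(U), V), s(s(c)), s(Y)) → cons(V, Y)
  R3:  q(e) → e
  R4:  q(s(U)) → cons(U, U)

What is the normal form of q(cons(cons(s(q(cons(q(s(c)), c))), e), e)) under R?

s(c)

1. q(cons(cons(s(q(cons(q(s(c)), c))), e), e))  →  s(q(cons(q(s(c)), c)))   [R1 at ε]
2. s(q(cons(q(s(c)), c)))  →  s(q(cons(cons(c, c), c)))   [R4 at 1.1.1]
3. s(q(cons(cons(c, c), c)))  →  s(c)   [R1 at 1]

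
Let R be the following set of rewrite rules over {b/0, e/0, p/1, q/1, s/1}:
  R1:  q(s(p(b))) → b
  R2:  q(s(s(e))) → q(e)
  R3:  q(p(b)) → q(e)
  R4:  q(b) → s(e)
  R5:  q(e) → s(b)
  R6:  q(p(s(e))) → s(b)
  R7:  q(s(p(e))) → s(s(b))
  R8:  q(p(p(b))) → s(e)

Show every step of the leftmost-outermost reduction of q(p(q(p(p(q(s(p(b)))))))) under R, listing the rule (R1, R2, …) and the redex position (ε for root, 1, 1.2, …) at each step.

1. q(p(q(p(p(q(s(p(b))))))))  →  q(p(q(p(p(b)))))   [R1 at 1.1.1.1.1]
2. q(p(q(p(p(b)))))  →  q(p(s(e)))   [R8 at 1.1]
3. q(p(s(e)))  →  s(b)   [R6 at ε]

s(b)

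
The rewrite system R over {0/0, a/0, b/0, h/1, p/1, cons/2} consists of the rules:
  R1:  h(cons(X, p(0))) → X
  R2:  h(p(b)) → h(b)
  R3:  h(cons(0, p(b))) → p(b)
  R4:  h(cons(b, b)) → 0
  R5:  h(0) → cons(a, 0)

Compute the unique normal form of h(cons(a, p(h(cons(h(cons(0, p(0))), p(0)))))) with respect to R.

a

1. h(cons(a, p(h(cons(h(cons(0, p(0))), p(0))))))  →  h(cons(a, p(h(cons(0, p(0))))))   [R1 at 1.2.1]
2. h(cons(a, p(h(cons(0, p(0))))))  →  h(cons(a, p(0)))   [R1 at 1.2.1]
3. h(cons(a, p(0)))  →  a   [R1 at ε]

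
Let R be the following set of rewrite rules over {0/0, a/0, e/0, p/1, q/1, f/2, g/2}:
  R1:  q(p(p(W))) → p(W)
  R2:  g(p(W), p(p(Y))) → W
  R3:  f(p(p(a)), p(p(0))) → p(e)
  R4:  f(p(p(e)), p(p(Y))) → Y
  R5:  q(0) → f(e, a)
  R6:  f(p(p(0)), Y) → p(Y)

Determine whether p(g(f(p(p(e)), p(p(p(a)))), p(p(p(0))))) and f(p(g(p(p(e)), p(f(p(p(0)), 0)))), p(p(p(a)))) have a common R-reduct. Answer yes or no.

Reduce t₁ = p(g(f(p(p(e)), p(p(p(a)))), p(p(p(0))))):
1. p(g(f(p(p(e)), p(p(p(a)))), p(p(p(0)))))  →  p(g(p(a), p(p(p(0)))))   [R4 at 1.1]
2. p(g(p(a), p(p(p(0)))))  →  p(a)   [R2 at 1]

Reduce t₂ = f(p(g(p(p(e)), p(f(p(p(0)), 0)))), p(p(p(a)))):
1. f(p(g(p(p(e)), p(f(p(p(0)), 0)))), p(p(p(a))))  →  f(p(g(p(p(e)), p(p(0)))), p(p(p(a))))   [R6 at 1.1.2.1]
2. f(p(g(p(p(e)), p(p(0)))), p(p(p(a))))  →  f(p(p(e)), p(p(p(a))))   [R2 at 1.1]
3. f(p(p(e)), p(p(p(a))))  →  p(a)   [R4 at ε]

yes — NF(t₁) = p(a), NF(t₂) = p(a)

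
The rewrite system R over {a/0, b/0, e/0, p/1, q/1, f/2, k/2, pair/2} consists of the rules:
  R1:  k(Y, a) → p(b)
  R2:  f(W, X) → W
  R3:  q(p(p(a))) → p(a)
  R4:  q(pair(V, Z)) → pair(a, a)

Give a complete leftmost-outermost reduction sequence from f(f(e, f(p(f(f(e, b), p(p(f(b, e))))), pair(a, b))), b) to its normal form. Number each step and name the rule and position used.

e

1. f(f(e, f(p(f(f(e, b), p(p(f(b, e))))), pair(a, b))), b)  →  f(e, f(p(f(f(e, b), p(p(f(b, e))))), pair(a, b)))   [R2 at ε]
2. f(e, f(p(f(f(e, b), p(p(f(b, e))))), pair(a, b)))  →  e   [R2 at ε]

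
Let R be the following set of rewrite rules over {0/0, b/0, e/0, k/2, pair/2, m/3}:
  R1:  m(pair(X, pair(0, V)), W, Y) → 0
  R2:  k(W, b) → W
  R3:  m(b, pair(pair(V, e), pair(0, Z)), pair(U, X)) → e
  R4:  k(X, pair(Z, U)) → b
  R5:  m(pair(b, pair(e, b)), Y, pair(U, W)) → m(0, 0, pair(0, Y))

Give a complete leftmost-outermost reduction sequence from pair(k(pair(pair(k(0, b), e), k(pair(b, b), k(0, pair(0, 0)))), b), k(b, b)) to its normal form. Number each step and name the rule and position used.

1. pair(k(pair(pair(k(0, b), e), k(pair(b, b), k(0, pair(0, 0)))), b), k(b, b))  →  pair(pair(pair(k(0, b), e), k(pair(b, b), k(0, pair(0, 0)))), k(b, b))   [R2 at 1]
2. pair(pair(pair(k(0, b), e), k(pair(b, b), k(0, pair(0, 0)))), k(b, b))  →  pair(pair(pair(0, e), k(pair(b, b), k(0, pair(0, 0)))), k(b, b))   [R2 at 1.1.1]
3. pair(pair(pair(0, e), k(pair(b, b), k(0, pair(0, 0)))), k(b, b))  →  pair(pair(pair(0, e), k(pair(b, b), b)), k(b, b))   [R4 at 1.2.2]
4. pair(pair(pair(0, e), k(pair(b, b), b)), k(b, b))  →  pair(pair(pair(0, e), pair(b, b)), k(b, b))   [R2 at 1.2]
5. pair(pair(pair(0, e), pair(b, b)), k(b, b))  →  pair(pair(pair(0, e), pair(b, b)), b)   [R2 at 2]

pair(pair(pair(0, e), pair(b, b)), b)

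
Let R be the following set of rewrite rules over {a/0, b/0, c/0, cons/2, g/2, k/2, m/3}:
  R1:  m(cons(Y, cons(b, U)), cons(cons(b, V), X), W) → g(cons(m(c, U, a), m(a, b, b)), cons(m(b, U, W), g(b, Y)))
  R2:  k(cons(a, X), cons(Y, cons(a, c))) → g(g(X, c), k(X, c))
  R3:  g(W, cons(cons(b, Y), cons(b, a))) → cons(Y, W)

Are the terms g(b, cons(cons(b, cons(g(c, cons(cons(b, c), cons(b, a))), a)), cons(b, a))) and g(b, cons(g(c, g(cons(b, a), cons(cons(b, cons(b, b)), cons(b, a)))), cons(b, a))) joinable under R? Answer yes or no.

Reduce t₁ = g(b, cons(cons(b, cons(g(c, cons(cons(b, c), cons(b, a))), a)), cons(b, a))):
1. g(b, cons(cons(b, cons(g(c, cons(cons(b, c), cons(b, a))), a)), cons(b, a)))  →  cons(cons(g(c, cons(cons(b, c), cons(b, a))), a), b)   [R3 at ε]
2. cons(cons(g(c, cons(cons(b, c), cons(b, a))), a), b)  →  cons(cons(cons(c, c), a), b)   [R3 at 1.1]

Reduce t₂ = g(b, cons(g(c, g(cons(b, a), cons(cons(b, cons(b, b)), cons(b, a)))), cons(b, a))):
1. g(b, cons(g(c, g(cons(b, a), cons(cons(b, cons(b, b)), cons(b, a)))), cons(b, a)))  →  g(b, cons(g(c, cons(cons(b, b), cons(b, a))), cons(b, a)))   [R3 at 2.1.2]
2. g(b, cons(g(c, cons(cons(b, b), cons(b, a))), cons(b, a)))  →  g(b, cons(cons(b, c), cons(b, a)))   [R3 at 2.1]
3. g(b, cons(cons(b, c), cons(b, a)))  →  cons(c, b)   [R3 at ε]

no — NF(t₁) = cons(cons(cons(c, c), a), b), NF(t₂) = cons(c, b)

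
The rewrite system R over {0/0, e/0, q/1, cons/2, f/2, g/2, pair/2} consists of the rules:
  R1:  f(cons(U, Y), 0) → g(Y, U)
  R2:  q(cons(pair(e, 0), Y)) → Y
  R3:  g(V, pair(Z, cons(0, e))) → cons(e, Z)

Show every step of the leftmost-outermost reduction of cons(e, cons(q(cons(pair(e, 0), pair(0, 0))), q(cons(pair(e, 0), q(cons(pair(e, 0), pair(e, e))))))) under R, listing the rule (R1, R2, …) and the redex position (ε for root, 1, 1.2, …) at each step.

cons(e, cons(pair(0, 0), pair(e, e)))

1. cons(e, cons(q(cons(pair(e, 0), pair(0, 0))), q(cons(pair(e, 0), q(cons(pair(e, 0), pair(e, e)))))))  →  cons(e, cons(pair(0, 0), q(cons(pair(e, 0), q(cons(pair(e, 0), pair(e, e)))))))   [R2 at 2.1]
2. cons(e, cons(pair(0, 0), q(cons(pair(e, 0), q(cons(pair(e, 0), pair(e, e)))))))  →  cons(e, cons(pair(0, 0), q(cons(pair(e, 0), pair(e, e)))))   [R2 at 2.2]
3. cons(e, cons(pair(0, 0), q(cons(pair(e, 0), pair(e, e)))))  →  cons(e, cons(pair(0, 0), pair(e, e)))   [R2 at 2.2]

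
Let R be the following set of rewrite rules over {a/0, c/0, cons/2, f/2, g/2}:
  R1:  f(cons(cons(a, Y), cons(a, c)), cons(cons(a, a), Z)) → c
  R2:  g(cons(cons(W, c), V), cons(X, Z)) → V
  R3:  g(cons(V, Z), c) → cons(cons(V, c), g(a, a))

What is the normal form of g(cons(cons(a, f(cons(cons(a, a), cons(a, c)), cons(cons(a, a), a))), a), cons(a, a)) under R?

a

1. g(cons(cons(a, f(cons(cons(a, a), cons(a, c)), cons(cons(a, a), a))), a), cons(a, a))  →  g(cons(cons(a, c), a), cons(a, a))   [R1 at 1.1.2]
2. g(cons(cons(a, c), a), cons(a, a))  →  a   [R2 at ε]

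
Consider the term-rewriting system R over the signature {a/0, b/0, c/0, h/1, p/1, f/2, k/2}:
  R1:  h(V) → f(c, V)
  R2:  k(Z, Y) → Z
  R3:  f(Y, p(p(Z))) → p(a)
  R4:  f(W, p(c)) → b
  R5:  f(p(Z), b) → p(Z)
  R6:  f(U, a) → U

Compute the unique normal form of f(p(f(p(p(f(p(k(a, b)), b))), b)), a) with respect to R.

1. f(p(f(p(p(f(p(k(a, b)), b))), b)), a)  →  p(f(p(p(f(p(k(a, b)), b))), b))   [R6 at ε]
2. p(f(p(p(f(p(k(a, b)), b))), b))  →  p(p(p(f(p(k(a, b)), b))))   [R5 at 1]
3. p(p(p(f(p(k(a, b)), b))))  →  p(p(p(p(k(a, b)))))   [R5 at 1.1.1]
4. p(p(p(p(k(a, b)))))  →  p(p(p(p(a))))   [R2 at 1.1.1.1]

p(p(p(p(a))))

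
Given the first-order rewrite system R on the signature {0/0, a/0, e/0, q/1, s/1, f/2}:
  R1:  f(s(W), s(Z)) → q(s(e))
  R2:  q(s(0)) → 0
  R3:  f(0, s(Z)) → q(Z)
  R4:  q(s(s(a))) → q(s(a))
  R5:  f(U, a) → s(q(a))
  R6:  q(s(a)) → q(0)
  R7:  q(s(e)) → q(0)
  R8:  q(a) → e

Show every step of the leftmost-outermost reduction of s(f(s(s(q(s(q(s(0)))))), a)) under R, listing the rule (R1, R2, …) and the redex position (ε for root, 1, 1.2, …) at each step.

1. s(f(s(s(q(s(q(s(0)))))), a))  →  s(s(q(a)))   [R5 at 1]
2. s(s(q(a)))  →  s(s(e))   [R8 at 1.1]

s(s(e))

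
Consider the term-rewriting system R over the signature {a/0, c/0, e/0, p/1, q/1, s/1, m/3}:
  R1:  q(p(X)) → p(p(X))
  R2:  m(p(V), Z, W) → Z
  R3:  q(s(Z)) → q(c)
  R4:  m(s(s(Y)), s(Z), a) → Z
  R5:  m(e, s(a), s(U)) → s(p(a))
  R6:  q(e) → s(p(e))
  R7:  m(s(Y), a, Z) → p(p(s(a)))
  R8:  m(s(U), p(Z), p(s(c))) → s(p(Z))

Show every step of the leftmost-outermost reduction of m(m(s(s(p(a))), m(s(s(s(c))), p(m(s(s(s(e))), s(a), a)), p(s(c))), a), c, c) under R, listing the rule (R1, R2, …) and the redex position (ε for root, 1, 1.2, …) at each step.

c

1. m(m(s(s(p(a))), m(s(s(s(c))), p(m(s(s(s(e))), s(a), a)), p(s(c))), a), c, c)  →  m(m(s(s(p(a))), s(p(m(s(s(s(e))), s(a), a))), a), c, c)   [R8 at 1.2]
2. m(m(s(s(p(a))), s(p(m(s(s(s(e))), s(a), a))), a), c, c)  →  m(p(m(s(s(s(e))), s(a), a)), c, c)   [R4 at 1]
3. m(p(m(s(s(s(e))), s(a), a)), c, c)  →  c   [R2 at ε]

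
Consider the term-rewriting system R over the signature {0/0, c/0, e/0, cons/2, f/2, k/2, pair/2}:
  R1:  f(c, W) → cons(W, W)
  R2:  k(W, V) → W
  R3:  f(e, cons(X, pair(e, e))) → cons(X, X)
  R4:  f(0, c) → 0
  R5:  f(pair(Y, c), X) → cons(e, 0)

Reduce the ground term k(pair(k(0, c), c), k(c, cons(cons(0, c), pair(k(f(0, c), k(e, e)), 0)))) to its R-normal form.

1. k(pair(k(0, c), c), k(c, cons(cons(0, c), pair(k(f(0, c), k(e, e)), 0))))  →  pair(k(0, c), c)   [R2 at ε]
2. pair(k(0, c), c)  →  pair(0, c)   [R2 at 1]

pair(0, c)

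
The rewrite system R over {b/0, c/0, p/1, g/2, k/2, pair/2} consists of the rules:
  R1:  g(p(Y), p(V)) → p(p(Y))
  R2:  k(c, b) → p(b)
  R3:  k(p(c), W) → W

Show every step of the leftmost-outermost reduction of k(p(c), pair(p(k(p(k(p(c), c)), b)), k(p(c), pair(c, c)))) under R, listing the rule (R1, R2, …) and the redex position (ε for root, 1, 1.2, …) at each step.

pair(p(b), pair(c, c))

1. k(p(c), pair(p(k(p(k(p(c), c)), b)), k(p(c), pair(c, c))))  →  pair(p(k(p(k(p(c), c)), b)), k(p(c), pair(c, c)))   [R3 at ε]
2. pair(p(k(p(k(p(c), c)), b)), k(p(c), pair(c, c)))  →  pair(p(k(p(c), b)), k(p(c), pair(c, c)))   [R3 at 1.1.1.1]
3. pair(p(k(p(c), b)), k(p(c), pair(c, c)))  →  pair(p(b), k(p(c), pair(c, c)))   [R3 at 1.1]
4. pair(p(b), k(p(c), pair(c, c)))  →  pair(p(b), pair(c, c))   [R3 at 2]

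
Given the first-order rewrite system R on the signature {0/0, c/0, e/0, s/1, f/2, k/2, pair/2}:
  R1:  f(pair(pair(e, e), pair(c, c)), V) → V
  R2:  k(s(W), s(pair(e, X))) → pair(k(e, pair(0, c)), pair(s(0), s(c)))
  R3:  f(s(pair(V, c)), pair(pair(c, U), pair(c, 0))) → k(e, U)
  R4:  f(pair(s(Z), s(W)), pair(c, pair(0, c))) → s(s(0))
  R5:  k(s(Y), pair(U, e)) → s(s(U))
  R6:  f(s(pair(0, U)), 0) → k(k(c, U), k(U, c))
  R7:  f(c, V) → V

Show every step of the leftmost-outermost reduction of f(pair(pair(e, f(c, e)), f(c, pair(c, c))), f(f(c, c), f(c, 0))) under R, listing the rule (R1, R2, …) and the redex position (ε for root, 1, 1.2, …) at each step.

0

1. f(pair(pair(e, f(c, e)), f(c, pair(c, c))), f(f(c, c), f(c, 0)))  →  f(pair(pair(e, e), f(c, pair(c, c))), f(f(c, c), f(c, 0)))   [R7 at 1.1.2]
2. f(pair(pair(e, e), f(c, pair(c, c))), f(f(c, c), f(c, 0)))  →  f(pair(pair(e, e), pair(c, c)), f(f(c, c), f(c, 0)))   [R7 at 1.2]
3. f(pair(pair(e, e), pair(c, c)), f(f(c, c), f(c, 0)))  →  f(f(c, c), f(c, 0))   [R1 at ε]
4. f(f(c, c), f(c, 0))  →  f(c, f(c, 0))   [R7 at 1]
5. f(c, f(c, 0))  →  f(c, 0)   [R7 at ε]
6. f(c, 0)  →  0   [R7 at ε]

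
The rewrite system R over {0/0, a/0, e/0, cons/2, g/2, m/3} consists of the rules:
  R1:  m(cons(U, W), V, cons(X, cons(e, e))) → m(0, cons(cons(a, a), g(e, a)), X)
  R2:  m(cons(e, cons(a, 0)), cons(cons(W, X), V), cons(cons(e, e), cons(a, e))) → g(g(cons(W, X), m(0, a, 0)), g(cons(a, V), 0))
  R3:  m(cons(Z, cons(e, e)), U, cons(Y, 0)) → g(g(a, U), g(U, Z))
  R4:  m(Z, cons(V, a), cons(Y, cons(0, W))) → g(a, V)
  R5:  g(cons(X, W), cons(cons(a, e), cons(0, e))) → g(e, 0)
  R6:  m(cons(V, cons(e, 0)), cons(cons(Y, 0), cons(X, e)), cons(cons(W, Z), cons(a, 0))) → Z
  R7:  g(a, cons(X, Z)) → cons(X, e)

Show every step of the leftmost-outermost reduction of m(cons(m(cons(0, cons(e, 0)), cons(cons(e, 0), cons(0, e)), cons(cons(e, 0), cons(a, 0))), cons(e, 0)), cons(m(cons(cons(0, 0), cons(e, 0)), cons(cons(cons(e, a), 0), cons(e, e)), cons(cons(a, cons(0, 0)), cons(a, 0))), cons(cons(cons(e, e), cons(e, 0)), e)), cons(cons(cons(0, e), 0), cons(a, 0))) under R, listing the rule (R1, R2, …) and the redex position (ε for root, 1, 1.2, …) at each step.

1. m(cons(m(cons(0, cons(e, 0)), cons(cons(e, 0), cons(0, e)), cons(cons(e, 0), cons(a, 0))), cons(e, 0)), cons(m(cons(cons(0, 0), cons(e, 0)), cons(cons(cons(e, a), 0), cons(e, e)), cons(cons(a, cons(0, 0)), cons(a, 0))), cons(cons(cons(e, e), cons(e, 0)), e)), cons(cons(cons(0, e), 0), cons(a, 0)))  →  m(cons(0, cons(e, 0)), cons(m(cons(cons(0, 0), cons(e, 0)), cons(cons(cons(e, a), 0), cons(e, e)), cons(cons(a, cons(0, 0)), cons(a, 0))), cons(cons(cons(e, e), cons(e, 0)), e)), cons(cons(cons(0, e), 0), cons(a, 0)))   [R6 at 1.1]
2. m(cons(0, cons(e, 0)), cons(m(cons(cons(0, 0), cons(e, 0)), cons(cons(cons(e, a), 0), cons(e, e)), cons(cons(a, cons(0, 0)), cons(a, 0))), cons(cons(cons(e, e), cons(e, 0)), e)), cons(cons(cons(0, e), 0), cons(a, 0)))  →  m(cons(0, cons(e, 0)), cons(cons(0, 0), cons(cons(cons(e, e), cons(e, 0)), e)), cons(cons(cons(0, e), 0), cons(a, 0)))   [R6 at 2.1]
3. m(cons(0, cons(e, 0)), cons(cons(0, 0), cons(cons(cons(e, e), cons(e, 0)), e)), cons(cons(cons(0, e), 0), cons(a, 0)))  →  0   [R6 at ε]

0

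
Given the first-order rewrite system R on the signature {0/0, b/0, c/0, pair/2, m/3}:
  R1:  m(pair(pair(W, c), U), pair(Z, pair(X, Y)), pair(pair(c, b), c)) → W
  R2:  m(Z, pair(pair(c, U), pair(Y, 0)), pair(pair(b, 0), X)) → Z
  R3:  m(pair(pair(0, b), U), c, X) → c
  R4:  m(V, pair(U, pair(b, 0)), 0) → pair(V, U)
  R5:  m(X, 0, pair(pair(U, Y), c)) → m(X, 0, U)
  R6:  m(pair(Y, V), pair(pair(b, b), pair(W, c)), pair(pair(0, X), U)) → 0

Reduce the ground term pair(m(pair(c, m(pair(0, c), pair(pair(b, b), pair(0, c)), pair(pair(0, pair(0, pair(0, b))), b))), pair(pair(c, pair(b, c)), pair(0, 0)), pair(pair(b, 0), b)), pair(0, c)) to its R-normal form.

pair(pair(c, 0), pair(0, c))

1. pair(m(pair(c, m(pair(0, c), pair(pair(b, b), pair(0, c)), pair(pair(0, pair(0, pair(0, b))), b))), pair(pair(c, pair(b, c)), pair(0, 0)), pair(pair(b, 0), b)), pair(0, c))  →  pair(pair(c, m(pair(0, c), pair(pair(b, b), pair(0, c)), pair(pair(0, pair(0, pair(0, b))), b))), pair(0, c))   [R2 at 1]
2. pair(pair(c, m(pair(0, c), pair(pair(b, b), pair(0, c)), pair(pair(0, pair(0, pair(0, b))), b))), pair(0, c))  →  pair(pair(c, 0), pair(0, c))   [R6 at 1.2]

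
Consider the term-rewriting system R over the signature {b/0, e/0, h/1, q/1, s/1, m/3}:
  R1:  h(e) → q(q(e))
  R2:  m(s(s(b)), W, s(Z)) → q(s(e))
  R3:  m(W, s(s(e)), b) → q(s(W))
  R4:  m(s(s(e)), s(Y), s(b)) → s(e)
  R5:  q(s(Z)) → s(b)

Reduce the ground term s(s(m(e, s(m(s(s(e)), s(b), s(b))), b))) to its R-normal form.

1. s(s(m(e, s(m(s(s(e)), s(b), s(b))), b)))  →  s(s(m(e, s(s(e)), b)))   [R4 at 1.1.2.1]
2. s(s(m(e, s(s(e)), b)))  →  s(s(q(s(e))))   [R3 at 1.1]
3. s(s(q(s(e))))  →  s(s(s(b)))   [R5 at 1.1]

s(s(s(b)))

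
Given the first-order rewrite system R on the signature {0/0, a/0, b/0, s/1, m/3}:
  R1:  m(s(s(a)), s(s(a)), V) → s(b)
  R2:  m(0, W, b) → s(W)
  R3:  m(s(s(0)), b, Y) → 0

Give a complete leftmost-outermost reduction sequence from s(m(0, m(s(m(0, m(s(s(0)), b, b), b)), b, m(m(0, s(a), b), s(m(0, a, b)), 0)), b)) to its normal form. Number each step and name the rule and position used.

1. s(m(0, m(s(m(0, m(s(s(0)), b, b), b)), b, m(m(0, s(a), b), s(m(0, a, b)), 0)), b))  →  s(s(m(s(m(0, m(s(s(0)), b, b), b)), b, m(m(0, s(a), b), s(m(0, a, b)), 0))))   [R2 at 1]
2. s(s(m(s(m(0, m(s(s(0)), b, b), b)), b, m(m(0, s(a), b), s(m(0, a, b)), 0))))  →  s(s(m(s(s(m(s(s(0)), b, b))), b, m(m(0, s(a), b), s(m(0, a, b)), 0))))   [R2 at 1.1.1.1]
3. s(s(m(s(s(m(s(s(0)), b, b))), b, m(m(0, s(a), b), s(m(0, a, b)), 0))))  →  s(s(m(s(s(0)), b, m(m(0, s(a), b), s(m(0, a, b)), 0))))   [R3 at 1.1.1.1.1]
4. s(s(m(s(s(0)), b, m(m(0, s(a), b), s(m(0, a, b)), 0))))  →  s(s(0))   [R3 at 1.1]

s(s(0))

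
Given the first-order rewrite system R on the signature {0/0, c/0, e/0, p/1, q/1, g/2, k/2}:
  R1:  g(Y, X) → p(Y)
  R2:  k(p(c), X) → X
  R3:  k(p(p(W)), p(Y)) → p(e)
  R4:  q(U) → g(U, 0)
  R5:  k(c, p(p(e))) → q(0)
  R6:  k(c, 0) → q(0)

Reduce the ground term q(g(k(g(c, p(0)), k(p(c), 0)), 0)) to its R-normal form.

1. q(g(k(g(c, p(0)), k(p(c), 0)), 0))  →  g(g(k(g(c, p(0)), k(p(c), 0)), 0), 0)   [R4 at ε]
2. g(g(k(g(c, p(0)), k(p(c), 0)), 0), 0)  →  p(g(k(g(c, p(0)), k(p(c), 0)), 0))   [R1 at ε]
3. p(g(k(g(c, p(0)), k(p(c), 0)), 0))  →  p(p(k(g(c, p(0)), k(p(c), 0))))   [R1 at 1]
4. p(p(k(g(c, p(0)), k(p(c), 0))))  →  p(p(k(p(c), k(p(c), 0))))   [R1 at 1.1.1]
5. p(p(k(p(c), k(p(c), 0))))  →  p(p(k(p(c), 0)))   [R2 at 1.1]
6. p(p(k(p(c), 0)))  →  p(p(0))   [R2 at 1.1]

p(p(0))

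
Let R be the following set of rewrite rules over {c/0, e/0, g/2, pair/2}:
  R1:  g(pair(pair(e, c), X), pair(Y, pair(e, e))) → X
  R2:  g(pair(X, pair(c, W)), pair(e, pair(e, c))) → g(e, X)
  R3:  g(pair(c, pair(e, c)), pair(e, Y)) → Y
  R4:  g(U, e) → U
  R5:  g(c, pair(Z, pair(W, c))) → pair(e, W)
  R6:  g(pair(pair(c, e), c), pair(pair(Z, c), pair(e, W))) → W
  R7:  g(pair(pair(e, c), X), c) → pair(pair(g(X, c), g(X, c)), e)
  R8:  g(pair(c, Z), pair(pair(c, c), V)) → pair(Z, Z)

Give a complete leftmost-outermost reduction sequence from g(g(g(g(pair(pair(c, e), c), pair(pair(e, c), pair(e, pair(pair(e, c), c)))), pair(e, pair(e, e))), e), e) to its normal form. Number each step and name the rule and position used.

1. g(g(g(g(pair(pair(c, e), c), pair(pair(e, c), pair(e, pair(pair(e, c), c)))), pair(e, pair(e, e))), e), e)  →  g(g(g(pair(pair(c, e), c), pair(pair(e, c), pair(e, pair(pair(e, c), c)))), pair(e, pair(e, e))), e)   [R4 at ε]
2. g(g(g(pair(pair(c, e), c), pair(pair(e, c), pair(e, pair(pair(e, c), c)))), pair(e, pair(e, e))), e)  →  g(g(pair(pair(c, e), c), pair(pair(e, c), pair(e, pair(pair(e, c), c)))), pair(e, pair(e, e)))   [R4 at ε]
3. g(g(pair(pair(c, e), c), pair(pair(e, c), pair(e, pair(pair(e, c), c)))), pair(e, pair(e, e)))  →  g(pair(pair(e, c), c), pair(e, pair(e, e)))   [R6 at 1]
4. g(pair(pair(e, c), c), pair(e, pair(e, e)))  →  c   [R1 at ε]

c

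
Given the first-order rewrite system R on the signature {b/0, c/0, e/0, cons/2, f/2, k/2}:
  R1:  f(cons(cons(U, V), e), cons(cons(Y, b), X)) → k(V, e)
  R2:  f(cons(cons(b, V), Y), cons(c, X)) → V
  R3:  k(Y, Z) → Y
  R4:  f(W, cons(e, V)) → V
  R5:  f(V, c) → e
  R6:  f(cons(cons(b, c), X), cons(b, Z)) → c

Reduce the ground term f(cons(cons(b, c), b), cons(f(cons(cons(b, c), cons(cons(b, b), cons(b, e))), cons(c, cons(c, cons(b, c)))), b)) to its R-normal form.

c

1. f(cons(cons(b, c), b), cons(f(cons(cons(b, c), cons(cons(b, b), cons(b, e))), cons(c, cons(c, cons(b, c)))), b))  →  f(cons(cons(b, c), b), cons(c, b))   [R2 at 2.1]
2. f(cons(cons(b, c), b), cons(c, b))  →  c   [R2 at ε]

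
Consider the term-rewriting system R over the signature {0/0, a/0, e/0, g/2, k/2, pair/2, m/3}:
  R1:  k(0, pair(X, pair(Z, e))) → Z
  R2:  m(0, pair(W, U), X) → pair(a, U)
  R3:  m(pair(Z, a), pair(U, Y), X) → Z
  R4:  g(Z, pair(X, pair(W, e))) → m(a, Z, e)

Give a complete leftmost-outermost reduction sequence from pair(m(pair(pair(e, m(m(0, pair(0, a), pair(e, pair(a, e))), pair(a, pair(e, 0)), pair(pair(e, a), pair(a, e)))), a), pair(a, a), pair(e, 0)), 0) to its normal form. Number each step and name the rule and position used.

pair(pair(e, a), 0)

1. pair(m(pair(pair(e, m(m(0, pair(0, a), pair(e, pair(a, e))), pair(a, pair(e, 0)), pair(pair(e, a), pair(a, e)))), a), pair(a, a), pair(e, 0)), 0)  →  pair(pair(e, m(m(0, pair(0, a), pair(e, pair(a, e))), pair(a, pair(e, 0)), pair(pair(e, a), pair(a, e)))), 0)   [R3 at 1]
2. pair(pair(e, m(m(0, pair(0, a), pair(e, pair(a, e))), pair(a, pair(e, 0)), pair(pair(e, a), pair(a, e)))), 0)  →  pair(pair(e, m(pair(a, a), pair(a, pair(e, 0)), pair(pair(e, a), pair(a, e)))), 0)   [R2 at 1.2.1]
3. pair(pair(e, m(pair(a, a), pair(a, pair(e, 0)), pair(pair(e, a), pair(a, e)))), 0)  →  pair(pair(e, a), 0)   [R3 at 1.2]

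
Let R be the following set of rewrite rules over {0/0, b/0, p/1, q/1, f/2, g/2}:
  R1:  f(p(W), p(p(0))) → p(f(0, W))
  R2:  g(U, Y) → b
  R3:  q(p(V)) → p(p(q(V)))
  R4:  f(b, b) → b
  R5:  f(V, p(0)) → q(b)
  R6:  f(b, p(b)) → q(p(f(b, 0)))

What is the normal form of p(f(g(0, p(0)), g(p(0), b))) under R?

p(b)

1. p(f(g(0, p(0)), g(p(0), b)))  →  p(f(b, g(p(0), b)))   [R2 at 1.1]
2. p(f(b, g(p(0), b)))  →  p(f(b, b))   [R2 at 1.2]
3. p(f(b, b))  →  p(b)   [R4 at 1]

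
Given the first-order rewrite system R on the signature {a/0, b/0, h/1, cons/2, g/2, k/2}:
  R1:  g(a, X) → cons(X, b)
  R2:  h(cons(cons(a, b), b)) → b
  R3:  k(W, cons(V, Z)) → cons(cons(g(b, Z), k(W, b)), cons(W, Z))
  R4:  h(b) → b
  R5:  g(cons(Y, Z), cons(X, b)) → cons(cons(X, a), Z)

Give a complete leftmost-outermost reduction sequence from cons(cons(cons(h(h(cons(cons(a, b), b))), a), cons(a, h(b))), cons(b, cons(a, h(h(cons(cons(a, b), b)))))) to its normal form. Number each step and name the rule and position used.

1. cons(cons(cons(h(h(cons(cons(a, b), b))), a), cons(a, h(b))), cons(b, cons(a, h(h(cons(cons(a, b), b))))))  →  cons(cons(cons(h(b), a), cons(a, h(b))), cons(b, cons(a, h(h(cons(cons(a, b), b))))))   [R2 at 1.1.1.1]
2. cons(cons(cons(h(b), a), cons(a, h(b))), cons(b, cons(a, h(h(cons(cons(a, b), b))))))  →  cons(cons(cons(b, a), cons(a, h(b))), cons(b, cons(a, h(h(cons(cons(a, b), b))))))   [R4 at 1.1.1]
3. cons(cons(cons(b, a), cons(a, h(b))), cons(b, cons(a, h(h(cons(cons(a, b), b))))))  →  cons(cons(cons(b, a), cons(a, b)), cons(b, cons(a, h(h(cons(cons(a, b), b))))))   [R4 at 1.2.2]
4. cons(cons(cons(b, a), cons(a, b)), cons(b, cons(a, h(h(cons(cons(a, b), b))))))  →  cons(cons(cons(b, a), cons(a, b)), cons(b, cons(a, h(b))))   [R2 at 2.2.2.1]
5. cons(cons(cons(b, a), cons(a, b)), cons(b, cons(a, h(b))))  →  cons(cons(cons(b, a), cons(a, b)), cons(b, cons(a, b)))   [R4 at 2.2.2]

cons(cons(cons(b, a), cons(a, b)), cons(b, cons(a, b)))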